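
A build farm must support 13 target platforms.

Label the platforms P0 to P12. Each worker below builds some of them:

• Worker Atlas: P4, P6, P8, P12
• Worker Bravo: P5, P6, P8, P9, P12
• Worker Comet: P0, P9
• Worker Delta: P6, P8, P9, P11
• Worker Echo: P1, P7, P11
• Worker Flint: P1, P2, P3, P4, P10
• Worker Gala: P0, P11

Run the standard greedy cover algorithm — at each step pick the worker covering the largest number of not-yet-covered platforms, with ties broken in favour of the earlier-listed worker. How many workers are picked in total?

Greedy: pick Bravo (covers 5 new) → pick Flint (covers 5 new) → pick Echo (covers 2 new) → pick Comet (covers 1 new). Total picks: 4.

4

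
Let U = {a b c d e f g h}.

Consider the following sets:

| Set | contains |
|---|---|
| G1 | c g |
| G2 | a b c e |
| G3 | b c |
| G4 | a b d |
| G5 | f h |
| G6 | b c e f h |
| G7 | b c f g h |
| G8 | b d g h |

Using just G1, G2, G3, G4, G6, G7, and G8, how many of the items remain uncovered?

Union of G1, G2, G3, G4, G6, G7, G8 = {a, b, c, d, e, f, g, h} — that's every item, so 0 are uncovered.

0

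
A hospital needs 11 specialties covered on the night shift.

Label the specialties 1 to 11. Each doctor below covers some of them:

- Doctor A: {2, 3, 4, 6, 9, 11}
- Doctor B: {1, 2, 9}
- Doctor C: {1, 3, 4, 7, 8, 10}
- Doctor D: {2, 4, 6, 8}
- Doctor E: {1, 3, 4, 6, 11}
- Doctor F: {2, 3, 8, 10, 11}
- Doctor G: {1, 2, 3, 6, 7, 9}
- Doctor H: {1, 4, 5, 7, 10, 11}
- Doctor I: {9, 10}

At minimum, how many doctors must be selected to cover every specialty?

3

F and G and H together: F ∪ G ∪ H = {1, 2, 3, 4, 5, 6, 7, 8, 9, 10, 11} — every specialty is covered.
Only H contains 5, so H is forced; the remaining 5 specialties need at least 2 more doctors (each remaining doctor adds at most 4) — so at least 3 doctors are needed, and 3 is optimal.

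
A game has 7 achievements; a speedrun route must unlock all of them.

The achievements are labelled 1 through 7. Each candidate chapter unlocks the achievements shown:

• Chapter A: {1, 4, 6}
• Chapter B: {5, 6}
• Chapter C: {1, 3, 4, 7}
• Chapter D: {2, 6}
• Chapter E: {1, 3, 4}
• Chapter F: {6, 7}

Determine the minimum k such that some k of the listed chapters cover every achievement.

3

B and C and D together: B ∪ C ∪ D = {1, 2, 3, 4, 5, 6, 7} — every achievement is covered.
Only D contains 2, so D is forced; the remaining 5 achievements need at least 2 more chapters (each remaining chapter adds at most 4) — so at least 3 chapters are needed, and 3 is optimal.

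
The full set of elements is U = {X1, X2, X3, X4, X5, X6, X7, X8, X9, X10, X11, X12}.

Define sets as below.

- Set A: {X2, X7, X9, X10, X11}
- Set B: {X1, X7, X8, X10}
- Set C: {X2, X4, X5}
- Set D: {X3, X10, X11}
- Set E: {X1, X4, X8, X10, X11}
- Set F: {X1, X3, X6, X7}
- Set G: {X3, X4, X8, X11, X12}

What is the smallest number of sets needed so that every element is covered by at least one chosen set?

A and C and F and G together: A ∪ C ∪ F ∪ G = {X1, X2, X3, X4, X5, X6, X7, X8, X9, X10, X11, X12} — every element is covered.
Only C contains X5, so C is forced; the remaining 9 elements need at least 3 more sets (each remaining set adds at most 4) — so at least 4 sets are needed, and 4 is optimal.

4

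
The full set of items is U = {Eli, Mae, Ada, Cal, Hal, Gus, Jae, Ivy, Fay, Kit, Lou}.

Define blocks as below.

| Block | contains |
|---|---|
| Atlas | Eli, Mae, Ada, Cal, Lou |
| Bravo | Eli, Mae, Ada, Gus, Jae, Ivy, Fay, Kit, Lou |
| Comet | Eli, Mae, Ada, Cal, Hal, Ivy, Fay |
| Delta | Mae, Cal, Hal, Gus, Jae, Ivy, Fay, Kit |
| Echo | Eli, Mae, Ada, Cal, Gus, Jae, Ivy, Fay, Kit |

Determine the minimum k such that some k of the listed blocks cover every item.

2

Bravo and Delta cover everything between them: the union {Eli, Mae, Ada, Cal, Hal, Gus, Jae, Ivy, Fay, Kit, Lou} is all of U.
No single block has all 11 items (the largest, Bravo, has 9), so 2 is optimal.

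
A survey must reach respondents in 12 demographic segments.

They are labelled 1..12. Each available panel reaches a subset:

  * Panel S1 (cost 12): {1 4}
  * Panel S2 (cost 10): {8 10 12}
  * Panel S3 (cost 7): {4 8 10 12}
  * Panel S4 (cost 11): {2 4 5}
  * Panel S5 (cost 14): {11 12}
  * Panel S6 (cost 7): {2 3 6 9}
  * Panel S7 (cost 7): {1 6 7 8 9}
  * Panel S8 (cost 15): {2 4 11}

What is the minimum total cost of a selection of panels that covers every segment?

46

S3, S4, S5, S6, S7 together cover every segment (S3 ∪ S4 ∪ S5 ∪ S6 ∪ S7 = {1, 2, 3, 4, 5, 6, 7, 8, 9, 10, 11, 12}); total cost 7 + 11 + 14 + 7 + 7 = 46.
No covering selection has total cost below 46.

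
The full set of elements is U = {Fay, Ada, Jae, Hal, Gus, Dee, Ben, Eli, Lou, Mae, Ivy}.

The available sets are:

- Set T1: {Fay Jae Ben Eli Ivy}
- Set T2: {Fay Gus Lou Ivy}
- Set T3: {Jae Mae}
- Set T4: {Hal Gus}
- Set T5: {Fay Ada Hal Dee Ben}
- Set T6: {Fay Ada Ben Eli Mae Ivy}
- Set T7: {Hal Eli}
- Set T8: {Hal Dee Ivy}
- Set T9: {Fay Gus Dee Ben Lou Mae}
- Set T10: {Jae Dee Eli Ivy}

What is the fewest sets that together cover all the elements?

3

T5, T9, and T10 cover everything between them: the union {Fay, Ada, Jae, Hal, Gus, Dee, Ben, Eli, Lou, Mae, Ivy} is all of U.
No 2 of the 10 sets cover everything (all 45 combinations miss at least one element), so 3 is optimal.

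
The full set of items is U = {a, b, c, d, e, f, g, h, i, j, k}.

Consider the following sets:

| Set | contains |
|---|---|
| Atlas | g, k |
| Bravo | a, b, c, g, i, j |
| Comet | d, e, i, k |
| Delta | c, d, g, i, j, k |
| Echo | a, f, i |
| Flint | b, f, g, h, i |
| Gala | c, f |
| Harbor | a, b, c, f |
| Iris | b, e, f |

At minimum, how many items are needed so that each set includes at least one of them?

3

The 3 items {f, g, k} hit every set.
No choice of 2 items meets every set, so 3 is the minimum.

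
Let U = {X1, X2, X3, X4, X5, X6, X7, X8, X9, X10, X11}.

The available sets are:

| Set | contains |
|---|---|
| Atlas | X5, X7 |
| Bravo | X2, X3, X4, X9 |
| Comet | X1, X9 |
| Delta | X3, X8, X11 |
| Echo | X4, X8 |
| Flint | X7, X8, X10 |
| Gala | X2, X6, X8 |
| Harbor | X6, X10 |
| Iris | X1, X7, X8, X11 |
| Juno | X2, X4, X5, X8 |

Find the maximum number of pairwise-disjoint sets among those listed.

4

Atlas, Comet, Delta, Harbor are pairwise disjoint (Atlas={X5,X7}; Comet={X1,X9}; Delta={X3,X8,X11}; Harbor={X6,X10}).
Every remaining set overlaps one of these, and no 5 of the listed sets are pairwise disjoint, so 4 is the maximum.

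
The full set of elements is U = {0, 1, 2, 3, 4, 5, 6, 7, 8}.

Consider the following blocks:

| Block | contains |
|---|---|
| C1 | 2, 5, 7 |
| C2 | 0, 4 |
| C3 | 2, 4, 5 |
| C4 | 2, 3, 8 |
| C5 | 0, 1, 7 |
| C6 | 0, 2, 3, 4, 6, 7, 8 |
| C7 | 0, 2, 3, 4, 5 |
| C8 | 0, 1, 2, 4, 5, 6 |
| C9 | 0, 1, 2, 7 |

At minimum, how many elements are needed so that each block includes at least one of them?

The 2 elements {0, 2} hit every block.
The blocks C4, C5 are pairwise disjoint, so any hitting set needs a separate element for each — at least 2. Hence 2 is optimal.

2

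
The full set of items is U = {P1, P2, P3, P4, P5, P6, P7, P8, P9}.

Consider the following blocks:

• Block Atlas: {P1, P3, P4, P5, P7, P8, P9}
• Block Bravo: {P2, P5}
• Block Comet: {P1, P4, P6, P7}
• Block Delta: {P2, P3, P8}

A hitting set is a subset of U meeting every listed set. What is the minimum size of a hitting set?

The 2 items {P1, P2} hit every block.
The blocks Comet, Delta are pairwise disjoint, so any hitting set needs a separate item for each — at least 2. Hence 2 is optimal.

2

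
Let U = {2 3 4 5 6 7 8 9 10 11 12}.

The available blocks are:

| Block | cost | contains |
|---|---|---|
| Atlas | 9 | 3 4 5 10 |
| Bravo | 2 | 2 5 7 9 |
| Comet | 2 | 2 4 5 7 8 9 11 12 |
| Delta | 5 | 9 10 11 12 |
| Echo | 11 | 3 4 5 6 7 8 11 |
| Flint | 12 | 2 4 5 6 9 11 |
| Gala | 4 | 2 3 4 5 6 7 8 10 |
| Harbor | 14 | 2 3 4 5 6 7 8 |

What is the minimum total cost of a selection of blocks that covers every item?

Comet, Gala together cover every item (Comet ∪ Gala = {2, 3, 4, 5, 6, 7, 8, 9, 10, 11, 12}); total cost 2 + 4 = 6.
No covering selection has total cost below 6.

6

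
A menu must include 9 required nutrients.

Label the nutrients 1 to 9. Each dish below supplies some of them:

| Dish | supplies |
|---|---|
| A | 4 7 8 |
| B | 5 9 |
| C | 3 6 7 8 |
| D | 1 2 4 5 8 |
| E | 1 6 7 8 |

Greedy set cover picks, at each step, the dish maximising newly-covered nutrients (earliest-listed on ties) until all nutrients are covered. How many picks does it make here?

Greedy: pick D (covers 5 new) → pick C (covers 3 new) → pick B (covers 1 new). Total picks: 3.

3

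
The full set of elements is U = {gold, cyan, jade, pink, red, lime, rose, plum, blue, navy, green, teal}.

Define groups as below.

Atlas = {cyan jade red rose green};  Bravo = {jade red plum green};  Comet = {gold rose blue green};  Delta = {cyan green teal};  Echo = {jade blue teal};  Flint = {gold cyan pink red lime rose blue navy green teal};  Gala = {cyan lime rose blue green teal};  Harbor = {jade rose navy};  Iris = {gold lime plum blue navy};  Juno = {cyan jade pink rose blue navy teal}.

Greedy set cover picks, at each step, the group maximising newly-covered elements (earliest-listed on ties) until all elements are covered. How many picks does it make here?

Greedy: pick Flint (covers 10 new) → pick Bravo (covers 2 new). Total picks: 2.

2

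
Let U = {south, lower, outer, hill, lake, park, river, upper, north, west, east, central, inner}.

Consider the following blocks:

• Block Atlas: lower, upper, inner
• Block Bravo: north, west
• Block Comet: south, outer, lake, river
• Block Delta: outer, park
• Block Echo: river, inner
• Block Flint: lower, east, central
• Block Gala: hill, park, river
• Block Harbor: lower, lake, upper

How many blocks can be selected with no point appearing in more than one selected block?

Bravo, Delta, Echo, Flint are pairwise disjoint (Bravo={north,west}; Delta={outer,park}; Echo={river,inner}; Flint={lower,east,central}).
Every remaining block overlaps one of these, and no 5 of the listed blocks are pairwise disjoint, so 4 is the maximum.

4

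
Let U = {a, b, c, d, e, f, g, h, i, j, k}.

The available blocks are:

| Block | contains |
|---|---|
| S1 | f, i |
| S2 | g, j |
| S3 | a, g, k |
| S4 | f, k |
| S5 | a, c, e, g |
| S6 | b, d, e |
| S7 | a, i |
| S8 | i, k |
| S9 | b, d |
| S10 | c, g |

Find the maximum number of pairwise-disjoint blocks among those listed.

4

S4, S7, S9, S10 are pairwise disjoint (S4={f,k}; S7={a,i}; S9={b,d}; S10={c,g}).
Every remaining block overlaps one of these, and no 5 of the listed blocks are pairwise disjoint, so 4 is the maximum.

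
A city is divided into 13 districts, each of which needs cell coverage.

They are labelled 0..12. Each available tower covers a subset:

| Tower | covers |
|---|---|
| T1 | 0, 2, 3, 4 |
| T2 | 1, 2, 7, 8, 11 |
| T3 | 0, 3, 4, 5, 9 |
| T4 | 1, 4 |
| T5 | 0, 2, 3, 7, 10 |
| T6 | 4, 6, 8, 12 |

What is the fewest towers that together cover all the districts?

Take {T2, T3, T5, T6}. Their union is {0, 1, 2, 3, 4, 5, 6, 7, 8, 9, 10, 11, 12}, which is all 13 districts.
No 3 of the 6 towers cover everything (all 20 combinations miss at least one district), so 4 is optimal.

4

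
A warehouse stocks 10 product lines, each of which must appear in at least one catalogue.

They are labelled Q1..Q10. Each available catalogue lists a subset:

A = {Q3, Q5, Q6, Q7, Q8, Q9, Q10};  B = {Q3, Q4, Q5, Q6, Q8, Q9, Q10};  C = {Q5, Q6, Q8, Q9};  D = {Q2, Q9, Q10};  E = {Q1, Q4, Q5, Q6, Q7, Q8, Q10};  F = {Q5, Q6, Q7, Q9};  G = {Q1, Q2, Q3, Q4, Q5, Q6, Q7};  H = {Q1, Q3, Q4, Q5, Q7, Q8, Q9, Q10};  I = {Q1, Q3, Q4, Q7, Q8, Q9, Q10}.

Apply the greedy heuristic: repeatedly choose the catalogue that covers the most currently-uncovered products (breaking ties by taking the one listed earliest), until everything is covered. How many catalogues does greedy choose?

Greedy: pick H (covers 8 new) → pick G (covers 2 new). Total picks: 2.

2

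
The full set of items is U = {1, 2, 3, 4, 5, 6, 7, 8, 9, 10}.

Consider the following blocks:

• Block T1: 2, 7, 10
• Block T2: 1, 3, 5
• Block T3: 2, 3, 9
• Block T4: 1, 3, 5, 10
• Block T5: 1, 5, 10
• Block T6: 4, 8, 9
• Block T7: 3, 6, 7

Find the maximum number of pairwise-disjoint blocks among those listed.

3

T1, T2, T6 are pairwise disjoint (T1={2,7,10}; T2={1,3,5}; T6={4,8,9}).
Every remaining block overlaps one of these, and no 4 of the listed blocks are pairwise disjoint, so 3 is the maximum.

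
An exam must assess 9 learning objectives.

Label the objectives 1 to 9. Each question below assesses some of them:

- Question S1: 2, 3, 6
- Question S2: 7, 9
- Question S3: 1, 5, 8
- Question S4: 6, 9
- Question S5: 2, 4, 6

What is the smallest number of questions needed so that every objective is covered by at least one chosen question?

Take {S1, S2, S3, S5}. Their union is {1, 2, 3, 4, 5, 6, 7, 8, 9}, which is all 9 objectives.
Only S2 contains 7, so S2 is forced; the remaining 7 objectives need at least 3 more questions (each remaining question adds at most 3) — so at least 4 questions are needed, and 4 is optimal.

4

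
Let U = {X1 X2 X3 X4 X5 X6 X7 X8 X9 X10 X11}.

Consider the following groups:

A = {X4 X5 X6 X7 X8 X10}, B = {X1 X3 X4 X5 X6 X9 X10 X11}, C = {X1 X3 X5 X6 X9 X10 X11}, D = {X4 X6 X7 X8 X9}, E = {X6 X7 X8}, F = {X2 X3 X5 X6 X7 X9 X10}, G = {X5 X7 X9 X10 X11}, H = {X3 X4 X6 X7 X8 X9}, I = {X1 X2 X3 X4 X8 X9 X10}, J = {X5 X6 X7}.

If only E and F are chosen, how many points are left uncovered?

3

Union of E, F = {X2, X3, X5, X6, X7, X8, X9, X10}.
Not covered: X1, X4, X11 — 3 points.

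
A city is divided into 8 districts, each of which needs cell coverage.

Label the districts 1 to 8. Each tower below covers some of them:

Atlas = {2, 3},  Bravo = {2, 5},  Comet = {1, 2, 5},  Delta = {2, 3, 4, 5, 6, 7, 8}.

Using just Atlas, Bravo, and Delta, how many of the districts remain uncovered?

Union of Atlas, Bravo, Delta = {2, 3, 4, 5, 6, 7, 8}.
Not covered: 1 — 1 district.

1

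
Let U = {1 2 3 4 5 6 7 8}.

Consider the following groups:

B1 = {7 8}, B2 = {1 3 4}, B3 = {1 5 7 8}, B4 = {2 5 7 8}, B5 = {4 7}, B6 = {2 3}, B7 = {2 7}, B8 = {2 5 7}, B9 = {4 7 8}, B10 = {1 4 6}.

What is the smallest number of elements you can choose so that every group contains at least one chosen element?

H = {1, 3, 7} meets every group (each contains at least one member of H), and |H| = 3.
The groups B1, B6, B10 are pairwise disjoint, so any hitting set needs a separate element for each — at least 3. Hence 3 is optimal.

3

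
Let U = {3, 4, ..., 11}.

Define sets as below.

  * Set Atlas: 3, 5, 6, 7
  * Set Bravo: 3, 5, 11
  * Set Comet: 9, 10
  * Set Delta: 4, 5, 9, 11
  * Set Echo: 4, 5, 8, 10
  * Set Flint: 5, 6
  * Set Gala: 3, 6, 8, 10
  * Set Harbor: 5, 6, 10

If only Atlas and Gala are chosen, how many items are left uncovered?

3

Union of Atlas, Gala = {3, 5, 6, 7, 8, 10}.
Not covered: 4, 9, 11 — 3 items.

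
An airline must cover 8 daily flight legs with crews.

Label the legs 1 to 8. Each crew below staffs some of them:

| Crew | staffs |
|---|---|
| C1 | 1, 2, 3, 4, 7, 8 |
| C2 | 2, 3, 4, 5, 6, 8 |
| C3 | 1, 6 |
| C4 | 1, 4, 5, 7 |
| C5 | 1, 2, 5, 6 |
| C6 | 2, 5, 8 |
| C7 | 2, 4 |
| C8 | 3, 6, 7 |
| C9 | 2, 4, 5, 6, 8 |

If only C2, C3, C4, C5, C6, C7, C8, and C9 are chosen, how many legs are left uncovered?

Union of C2, C3, C4, C5, C6, C7, C8, C9 = {1, 2, 3, 4, 5, 6, 7, 8} — that's every leg, so 0 are uncovered.

0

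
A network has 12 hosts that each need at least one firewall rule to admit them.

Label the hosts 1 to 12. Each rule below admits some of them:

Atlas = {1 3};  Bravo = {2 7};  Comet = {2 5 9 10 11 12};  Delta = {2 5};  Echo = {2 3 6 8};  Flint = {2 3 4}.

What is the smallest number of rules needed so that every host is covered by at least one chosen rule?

5

Take {Atlas, Bravo, Comet, Echo, Flint}. Their union is {1, 2, 3, 4, 5, 6, 7, 8, 9, 10, 11, 12}, which is all 12 hosts.
No 4 of the 6 rules cover everything (all 15 combinations miss at least one host), so 5 is optimal.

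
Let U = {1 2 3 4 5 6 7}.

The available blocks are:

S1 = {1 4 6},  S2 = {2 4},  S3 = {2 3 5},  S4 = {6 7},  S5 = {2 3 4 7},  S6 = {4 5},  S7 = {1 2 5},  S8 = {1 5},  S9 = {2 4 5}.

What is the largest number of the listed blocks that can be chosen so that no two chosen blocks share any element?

S2, S4, S8 are pairwise disjoint (S2={2,4}; S4={6,7}; S8={1,5}).
Every remaining block overlaps one of these, and no 4 of the listed blocks are pairwise disjoint, so 3 is the maximum.

3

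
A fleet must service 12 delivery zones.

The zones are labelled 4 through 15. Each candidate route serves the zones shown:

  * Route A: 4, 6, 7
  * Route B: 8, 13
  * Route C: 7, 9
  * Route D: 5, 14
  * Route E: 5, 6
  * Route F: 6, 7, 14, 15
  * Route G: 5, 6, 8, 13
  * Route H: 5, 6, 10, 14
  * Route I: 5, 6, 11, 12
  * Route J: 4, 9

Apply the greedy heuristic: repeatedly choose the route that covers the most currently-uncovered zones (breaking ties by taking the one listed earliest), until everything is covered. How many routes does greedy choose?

Greedy: pick F (covers 4 new) → pick G (covers 3 new) → pick I (covers 2 new) → pick J (covers 2 new) → pick H (covers 1 new). Total picks: 5.

5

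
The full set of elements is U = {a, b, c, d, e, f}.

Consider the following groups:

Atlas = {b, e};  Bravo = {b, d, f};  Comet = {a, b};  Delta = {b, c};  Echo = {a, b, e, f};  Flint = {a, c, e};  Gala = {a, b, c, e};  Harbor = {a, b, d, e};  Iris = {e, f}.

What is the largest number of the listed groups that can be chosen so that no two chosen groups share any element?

2

Comet, Iris are pairwise disjoint (Comet={a,b}; Iris={e,f}).
Every remaining group overlaps one of these, and no 3 of the listed groups are pairwise disjoint, so 2 is the maximum.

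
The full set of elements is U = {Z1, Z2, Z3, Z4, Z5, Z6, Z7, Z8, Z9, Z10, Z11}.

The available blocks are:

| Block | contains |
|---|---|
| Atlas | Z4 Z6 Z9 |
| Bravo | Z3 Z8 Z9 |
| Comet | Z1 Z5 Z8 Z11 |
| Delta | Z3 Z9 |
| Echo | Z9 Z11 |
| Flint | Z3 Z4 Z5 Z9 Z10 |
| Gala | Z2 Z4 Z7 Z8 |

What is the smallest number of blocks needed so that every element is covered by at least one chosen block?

4

Atlas and Comet and Flint and Gala together: Atlas ∪ Comet ∪ Flint ∪ Gala = {Z1, Z2, Z3, Z4, Z5, Z6, Z7, Z8, Z9, Z10, Z11} — every element is covered.
No 3 of the 7 blocks cover everything (all 35 combinations miss at least one element), so 4 is optimal.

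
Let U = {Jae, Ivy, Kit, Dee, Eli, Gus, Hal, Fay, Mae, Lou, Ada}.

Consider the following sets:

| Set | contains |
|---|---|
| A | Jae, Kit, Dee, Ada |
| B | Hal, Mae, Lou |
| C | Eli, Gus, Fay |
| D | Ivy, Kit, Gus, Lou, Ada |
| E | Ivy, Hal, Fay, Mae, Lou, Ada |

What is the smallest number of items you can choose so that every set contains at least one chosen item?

3

H = {Eli, Mae, Ada} meets every set (each contains at least one member of H), and |H| = 3.
The sets A, B, C are pairwise disjoint, so any hitting set needs a separate item for each — at least 3. Hence 3 is optimal.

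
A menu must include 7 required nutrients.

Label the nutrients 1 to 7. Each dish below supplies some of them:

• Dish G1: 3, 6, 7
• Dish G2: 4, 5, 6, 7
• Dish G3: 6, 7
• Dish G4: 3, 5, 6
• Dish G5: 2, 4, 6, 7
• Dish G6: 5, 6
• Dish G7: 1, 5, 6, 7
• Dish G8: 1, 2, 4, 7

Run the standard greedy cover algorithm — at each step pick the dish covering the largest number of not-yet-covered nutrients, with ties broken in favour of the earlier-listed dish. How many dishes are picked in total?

3

Greedy: pick G2 (covers 4 new) → pick G8 (covers 2 new) → pick G1 (covers 1 new). Total picks: 3.
(The true minimum cover uses only 2 dishes, so greedy is not optimal here.)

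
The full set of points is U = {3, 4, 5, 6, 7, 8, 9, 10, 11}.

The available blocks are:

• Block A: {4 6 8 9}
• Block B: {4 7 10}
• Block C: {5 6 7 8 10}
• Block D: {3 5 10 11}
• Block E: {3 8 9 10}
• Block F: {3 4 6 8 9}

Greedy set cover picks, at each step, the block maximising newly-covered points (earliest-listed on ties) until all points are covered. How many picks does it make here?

Greedy: pick C (covers 5 new) → pick F (covers 3 new) → pick D (covers 1 new). Total picks: 3.

3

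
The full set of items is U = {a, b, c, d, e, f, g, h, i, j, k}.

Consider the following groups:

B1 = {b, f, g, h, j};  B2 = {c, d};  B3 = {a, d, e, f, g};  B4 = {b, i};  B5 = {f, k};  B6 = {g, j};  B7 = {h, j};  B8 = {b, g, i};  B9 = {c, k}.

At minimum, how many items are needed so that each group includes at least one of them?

T = {d, i, j, k} meets every group (each contains at least one member of T), and |T| = 4.
The groups B3, B4, B7, B9 are pairwise disjoint, so any hitting set needs a separate item for each — at least 4. Hence 4 is optimal.

4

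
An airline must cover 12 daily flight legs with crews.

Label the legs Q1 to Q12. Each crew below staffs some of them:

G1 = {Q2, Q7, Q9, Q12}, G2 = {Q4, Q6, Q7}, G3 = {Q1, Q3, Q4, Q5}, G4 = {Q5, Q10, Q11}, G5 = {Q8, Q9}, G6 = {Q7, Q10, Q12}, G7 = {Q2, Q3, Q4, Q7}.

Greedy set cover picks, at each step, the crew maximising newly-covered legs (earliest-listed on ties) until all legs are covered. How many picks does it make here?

5

Greedy: pick G1 (covers 4 new) → pick G3 (covers 4 new) → pick G4 (covers 2 new) → pick G2 (covers 1 new) → pick G5 (covers 1 new). Total picks: 5.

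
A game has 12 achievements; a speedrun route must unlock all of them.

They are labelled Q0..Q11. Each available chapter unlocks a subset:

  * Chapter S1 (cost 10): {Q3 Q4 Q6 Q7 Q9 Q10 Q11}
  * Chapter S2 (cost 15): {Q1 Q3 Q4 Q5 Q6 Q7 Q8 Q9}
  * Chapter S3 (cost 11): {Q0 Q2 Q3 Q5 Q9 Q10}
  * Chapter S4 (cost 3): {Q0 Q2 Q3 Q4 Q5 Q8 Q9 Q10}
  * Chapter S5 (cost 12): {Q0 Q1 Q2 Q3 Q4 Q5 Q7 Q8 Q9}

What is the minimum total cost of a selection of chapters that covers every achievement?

22

S1, S5 together cover every achievement (S1 ∪ S5 = {Q0, Q1, Q2, Q3, Q4, Q5, Q6, Q7, Q8, Q9, Q10, Q11}); total cost 10 + 12 = 22.
The greedy pick S4, S1, S5 costs 25; no covering selection beats 22.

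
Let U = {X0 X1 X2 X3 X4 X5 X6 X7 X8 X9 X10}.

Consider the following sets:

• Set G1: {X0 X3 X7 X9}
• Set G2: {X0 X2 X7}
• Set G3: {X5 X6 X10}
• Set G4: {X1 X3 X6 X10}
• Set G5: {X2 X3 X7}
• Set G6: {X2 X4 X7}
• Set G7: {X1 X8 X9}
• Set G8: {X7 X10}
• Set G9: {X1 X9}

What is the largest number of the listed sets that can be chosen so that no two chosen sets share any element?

G2, G3, G7 are pairwise disjoint (G2={X0,X2,X7}; G3={X5,X6,X10}; G7={X1,X8,X9}).
Every remaining set overlaps one of these, and no 4 of the listed sets are pairwise disjoint, so 3 is the maximum.

3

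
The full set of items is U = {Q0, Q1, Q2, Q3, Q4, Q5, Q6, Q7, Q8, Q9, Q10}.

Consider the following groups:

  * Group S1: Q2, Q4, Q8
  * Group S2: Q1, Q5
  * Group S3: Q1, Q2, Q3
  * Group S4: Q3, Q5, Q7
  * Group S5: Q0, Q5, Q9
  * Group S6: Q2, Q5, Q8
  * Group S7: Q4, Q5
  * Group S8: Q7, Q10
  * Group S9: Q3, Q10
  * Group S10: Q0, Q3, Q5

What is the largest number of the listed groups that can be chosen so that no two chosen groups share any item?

3

S3, S5, S8 are pairwise disjoint (S3={Q1,Q2,Q3}; S5={Q0,Q5,Q9}; S8={Q7,Q10}).
Every remaining group overlaps one of these, and no 4 of the listed groups are pairwise disjoint, so 3 is the maximum.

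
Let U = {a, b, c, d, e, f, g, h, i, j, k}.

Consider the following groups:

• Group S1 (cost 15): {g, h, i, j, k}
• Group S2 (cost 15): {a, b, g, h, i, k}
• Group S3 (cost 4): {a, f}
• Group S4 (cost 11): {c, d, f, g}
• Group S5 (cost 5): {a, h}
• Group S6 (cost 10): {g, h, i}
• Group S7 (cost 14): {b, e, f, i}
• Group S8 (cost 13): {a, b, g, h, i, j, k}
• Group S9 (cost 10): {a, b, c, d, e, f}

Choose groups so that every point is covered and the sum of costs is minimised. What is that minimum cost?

23

S8, S9 together cover every point (S8 ∪ S9 = {a, b, c, d, e, f, g, h, i, j, k}); total cost 13 + 10 = 23.
No covering selection has total cost below 23.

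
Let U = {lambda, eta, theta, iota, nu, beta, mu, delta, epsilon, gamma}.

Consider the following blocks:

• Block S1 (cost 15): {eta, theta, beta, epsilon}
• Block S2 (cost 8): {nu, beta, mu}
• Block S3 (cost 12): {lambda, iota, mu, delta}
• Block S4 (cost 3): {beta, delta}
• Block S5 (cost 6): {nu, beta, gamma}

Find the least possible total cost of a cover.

33

S1, S3, S5 together cover every point (S1 ∪ S3 ∪ S5 = {lambda, eta, theta, iota, nu, beta, mu, delta, epsilon, gamma}); total cost 15 + 12 + 6 = 33.
The greedy pick S4, S5, S3, S1 costs 36; no covering selection beats 33.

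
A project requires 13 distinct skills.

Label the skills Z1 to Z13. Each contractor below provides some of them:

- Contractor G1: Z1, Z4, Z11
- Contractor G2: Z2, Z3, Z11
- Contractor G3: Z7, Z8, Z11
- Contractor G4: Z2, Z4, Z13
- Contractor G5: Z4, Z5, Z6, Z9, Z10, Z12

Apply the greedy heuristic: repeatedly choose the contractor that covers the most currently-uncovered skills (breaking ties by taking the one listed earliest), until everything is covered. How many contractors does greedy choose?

5

Greedy: pick G5 (covers 6 new) → pick G2 (covers 3 new) → pick G3 (covers 2 new) → pick G1 (covers 1 new) → pick G4 (covers 1 new). Total picks: 5.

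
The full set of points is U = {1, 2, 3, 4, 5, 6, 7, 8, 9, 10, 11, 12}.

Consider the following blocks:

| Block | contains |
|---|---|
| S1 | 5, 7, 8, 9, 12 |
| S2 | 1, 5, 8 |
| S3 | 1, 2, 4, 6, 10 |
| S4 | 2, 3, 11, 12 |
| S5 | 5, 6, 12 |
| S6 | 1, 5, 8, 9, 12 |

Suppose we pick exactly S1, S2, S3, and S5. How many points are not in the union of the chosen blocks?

Union of S1, S2, S3, S5 = {1, 2, 4, 5, 6, 7, 8, 9, 10, 12}.
Not covered: 3, 11 — 2 points.

2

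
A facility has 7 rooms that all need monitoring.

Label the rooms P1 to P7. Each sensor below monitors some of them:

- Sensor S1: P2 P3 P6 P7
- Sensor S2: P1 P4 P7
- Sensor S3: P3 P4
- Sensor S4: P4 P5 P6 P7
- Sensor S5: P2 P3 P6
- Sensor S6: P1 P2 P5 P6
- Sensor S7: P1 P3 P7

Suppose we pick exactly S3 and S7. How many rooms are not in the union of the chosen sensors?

Union of S3, S7 = {P1, P3, P4, P7}.
Not covered: P2, P5, P6 — 3 rooms.

3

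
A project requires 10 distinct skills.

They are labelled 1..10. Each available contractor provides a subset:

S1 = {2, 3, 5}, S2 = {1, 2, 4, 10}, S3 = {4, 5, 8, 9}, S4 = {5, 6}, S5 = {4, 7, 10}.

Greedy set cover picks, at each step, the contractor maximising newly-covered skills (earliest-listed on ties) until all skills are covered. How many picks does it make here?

5

Greedy: pick S2 (covers 4 new) → pick S3 (covers 3 new) → pick S1 (covers 1 new) → pick S4 (covers 1 new) → pick S5 (covers 1 new). Total picks: 5.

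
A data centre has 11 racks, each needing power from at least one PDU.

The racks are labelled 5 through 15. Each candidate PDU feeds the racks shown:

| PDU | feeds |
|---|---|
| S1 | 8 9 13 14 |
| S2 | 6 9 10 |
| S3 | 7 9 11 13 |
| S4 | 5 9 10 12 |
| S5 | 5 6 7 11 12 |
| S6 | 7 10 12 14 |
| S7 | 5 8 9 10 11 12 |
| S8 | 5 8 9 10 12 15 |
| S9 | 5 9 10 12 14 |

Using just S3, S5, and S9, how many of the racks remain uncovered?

Union of S3, S5, S9 = {5, 6, 7, 9, 10, 11, 12, 13, 14}.
Not covered: 8, 15 — 2 racks.

2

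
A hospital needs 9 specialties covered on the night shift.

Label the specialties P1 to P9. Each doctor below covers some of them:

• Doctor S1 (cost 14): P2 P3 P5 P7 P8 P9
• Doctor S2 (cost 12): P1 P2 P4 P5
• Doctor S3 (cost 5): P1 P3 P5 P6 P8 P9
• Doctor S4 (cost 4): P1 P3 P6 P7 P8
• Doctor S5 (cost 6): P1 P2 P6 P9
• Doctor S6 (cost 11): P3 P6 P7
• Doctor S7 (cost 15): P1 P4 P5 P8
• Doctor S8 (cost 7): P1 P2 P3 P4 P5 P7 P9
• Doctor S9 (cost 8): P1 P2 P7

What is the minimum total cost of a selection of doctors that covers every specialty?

S4, S8 together cover every specialty (S4 ∪ S8 = {P1, P2, P3, P4, P5, P6, P7, P8, P9}); total cost 4 + 7 = 11.
No covering selection has total cost below 11.

11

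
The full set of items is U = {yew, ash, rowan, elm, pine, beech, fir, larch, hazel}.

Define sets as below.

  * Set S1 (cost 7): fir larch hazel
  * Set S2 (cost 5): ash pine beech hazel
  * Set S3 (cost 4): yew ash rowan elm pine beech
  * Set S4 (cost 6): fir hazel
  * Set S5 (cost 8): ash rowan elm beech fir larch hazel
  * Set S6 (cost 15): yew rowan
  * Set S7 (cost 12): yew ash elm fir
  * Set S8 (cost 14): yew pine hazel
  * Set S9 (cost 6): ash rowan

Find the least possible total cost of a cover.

S1, S3 together cover every item (S1 ∪ S3 = {yew, ash, rowan, elm, pine, beech, fir, larch, hazel}); total cost 7 + 4 = 11.
No covering selection has total cost below 11.

11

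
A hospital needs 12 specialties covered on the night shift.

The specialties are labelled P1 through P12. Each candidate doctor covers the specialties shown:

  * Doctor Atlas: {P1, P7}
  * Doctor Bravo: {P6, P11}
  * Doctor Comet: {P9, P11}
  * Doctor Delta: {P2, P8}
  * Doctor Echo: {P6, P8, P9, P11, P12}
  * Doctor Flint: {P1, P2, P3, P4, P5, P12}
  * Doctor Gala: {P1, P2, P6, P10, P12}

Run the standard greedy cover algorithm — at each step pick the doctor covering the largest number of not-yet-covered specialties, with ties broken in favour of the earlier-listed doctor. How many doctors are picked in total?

4

Greedy: pick Flint (covers 6 new) → pick Echo (covers 4 new) → pick Atlas (covers 1 new) → pick Gala (covers 1 new). Total picks: 4.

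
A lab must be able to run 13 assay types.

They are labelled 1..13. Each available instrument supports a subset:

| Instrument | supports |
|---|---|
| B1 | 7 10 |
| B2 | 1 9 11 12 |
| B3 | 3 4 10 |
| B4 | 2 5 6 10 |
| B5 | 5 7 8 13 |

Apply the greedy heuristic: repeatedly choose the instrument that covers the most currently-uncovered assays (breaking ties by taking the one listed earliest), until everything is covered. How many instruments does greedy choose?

4

Greedy: pick B2 (covers 4 new) → pick B4 (covers 4 new) → pick B5 (covers 3 new) → pick B3 (covers 2 new). Total picks: 4.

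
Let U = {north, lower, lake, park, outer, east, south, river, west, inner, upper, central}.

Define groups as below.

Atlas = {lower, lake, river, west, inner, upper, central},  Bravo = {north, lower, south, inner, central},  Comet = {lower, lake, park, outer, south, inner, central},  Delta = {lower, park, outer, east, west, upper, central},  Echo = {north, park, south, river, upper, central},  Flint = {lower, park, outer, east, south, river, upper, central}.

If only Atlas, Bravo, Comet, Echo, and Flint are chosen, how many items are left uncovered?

0

Union of Atlas, Bravo, Comet, Echo, Flint = {north, lower, lake, park, outer, east, south, river, west, inner, upper, central} — that's every item, so 0 are uncovered.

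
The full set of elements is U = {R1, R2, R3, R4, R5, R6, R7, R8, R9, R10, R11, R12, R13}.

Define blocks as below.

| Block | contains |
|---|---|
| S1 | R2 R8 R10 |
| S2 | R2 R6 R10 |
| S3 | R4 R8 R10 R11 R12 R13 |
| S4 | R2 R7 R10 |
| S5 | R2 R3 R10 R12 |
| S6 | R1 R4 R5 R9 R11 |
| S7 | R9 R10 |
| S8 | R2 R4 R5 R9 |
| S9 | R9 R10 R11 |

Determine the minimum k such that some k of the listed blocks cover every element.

S2, S3, S4, S5, and S6 cover everything between them: the union {R1, R2, R3, R4, R5, R6, R7, R8, R9, R10, R11, R12, R13} is all of U.
No 4 of the 9 blocks cover everything (all 126 combinations miss at least one element), so 5 is optimal.

5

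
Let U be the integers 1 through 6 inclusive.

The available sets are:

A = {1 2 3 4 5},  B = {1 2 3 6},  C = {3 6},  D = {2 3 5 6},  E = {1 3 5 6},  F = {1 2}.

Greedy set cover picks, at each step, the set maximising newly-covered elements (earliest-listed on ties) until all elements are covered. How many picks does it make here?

Greedy: pick A (covers 5 new) → pick B (covers 1 new). Total picks: 2.

2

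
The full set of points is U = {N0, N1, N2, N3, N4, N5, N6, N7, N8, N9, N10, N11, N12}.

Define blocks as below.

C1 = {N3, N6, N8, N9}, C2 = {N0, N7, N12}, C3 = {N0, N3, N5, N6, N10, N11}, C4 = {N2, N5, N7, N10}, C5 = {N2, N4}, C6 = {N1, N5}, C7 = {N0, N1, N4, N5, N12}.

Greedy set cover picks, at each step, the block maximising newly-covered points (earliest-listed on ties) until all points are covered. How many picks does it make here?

4

Greedy: pick C3 (covers 6 new) → pick C7 (covers 3 new) → pick C1 (covers 2 new) → pick C4 (covers 2 new). Total picks: 4.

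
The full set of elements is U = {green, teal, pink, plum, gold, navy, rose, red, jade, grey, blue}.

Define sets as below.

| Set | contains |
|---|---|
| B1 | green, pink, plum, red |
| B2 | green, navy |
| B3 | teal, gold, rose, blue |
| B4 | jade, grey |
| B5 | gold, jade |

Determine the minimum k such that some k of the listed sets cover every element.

4

Take {B1, B2, B3, B4}. Their union is {green, teal, pink, plum, gold, navy, rose, red, jade, grey, blue}, which is all 11 elements.
Only B2 contains navy, so B2 is forced; the remaining 9 elements need at least 3 more sets (each remaining set adds at most 4) — so at least 4 sets are needed, and 4 is optimal.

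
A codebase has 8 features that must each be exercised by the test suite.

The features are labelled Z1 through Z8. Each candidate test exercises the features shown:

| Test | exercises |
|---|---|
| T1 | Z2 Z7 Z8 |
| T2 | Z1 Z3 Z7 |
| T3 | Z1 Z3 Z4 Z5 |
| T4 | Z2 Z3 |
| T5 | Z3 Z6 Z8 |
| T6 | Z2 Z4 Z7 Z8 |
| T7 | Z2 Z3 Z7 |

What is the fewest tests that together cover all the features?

3

T3 and T5 and T6 together: T3 ∪ T5 ∪ T6 = {Z1, Z2, Z3, Z4, Z5, Z6, Z7, Z8} — every feature is covered.
Only T3 contains Z5, so T3 is forced; the remaining 4 features need at least 2 more tests (each remaining test adds at most 3) — so at least 3 tests are needed, and 3 is optimal.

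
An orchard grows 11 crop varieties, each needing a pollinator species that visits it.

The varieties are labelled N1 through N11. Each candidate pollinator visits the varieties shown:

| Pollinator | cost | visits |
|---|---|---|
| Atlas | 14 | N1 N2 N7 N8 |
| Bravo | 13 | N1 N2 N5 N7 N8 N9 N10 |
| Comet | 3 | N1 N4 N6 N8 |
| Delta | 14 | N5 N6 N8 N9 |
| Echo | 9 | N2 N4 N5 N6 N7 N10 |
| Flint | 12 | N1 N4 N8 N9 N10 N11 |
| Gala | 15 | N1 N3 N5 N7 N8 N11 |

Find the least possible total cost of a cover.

31

Bravo, Comet, Gala together cover every variety (Bravo ∪ Comet ∪ Gala = {N1, N2, N3, N4, N5, N6, N7, N8, N9, N10, N11}); total cost 13 + 3 + 15 = 31.
The greedy pick Comet, Echo, Flint, Gala costs 39; no covering selection beats 31.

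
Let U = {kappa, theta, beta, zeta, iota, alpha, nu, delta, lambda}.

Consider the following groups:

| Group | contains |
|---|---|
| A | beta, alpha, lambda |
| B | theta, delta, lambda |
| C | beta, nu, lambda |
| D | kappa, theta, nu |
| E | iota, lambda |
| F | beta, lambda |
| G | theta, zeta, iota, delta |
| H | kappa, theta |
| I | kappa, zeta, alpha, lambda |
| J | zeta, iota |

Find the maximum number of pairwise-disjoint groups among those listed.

A, H, J are pairwise disjoint (A={beta,alpha,lambda}; H={kappa,theta}; J={zeta,iota}).
Every remaining group overlaps one of these, and no 4 of the listed groups are pairwise disjoint, so 3 is the maximum.

3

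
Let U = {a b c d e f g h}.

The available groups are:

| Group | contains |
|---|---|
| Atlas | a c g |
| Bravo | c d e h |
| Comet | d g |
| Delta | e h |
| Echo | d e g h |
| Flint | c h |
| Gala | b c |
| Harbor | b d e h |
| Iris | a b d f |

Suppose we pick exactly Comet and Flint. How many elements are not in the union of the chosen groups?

4

Union of Comet, Flint = {c, d, g, h}.
Not covered: a, b, e, f — 4 elements.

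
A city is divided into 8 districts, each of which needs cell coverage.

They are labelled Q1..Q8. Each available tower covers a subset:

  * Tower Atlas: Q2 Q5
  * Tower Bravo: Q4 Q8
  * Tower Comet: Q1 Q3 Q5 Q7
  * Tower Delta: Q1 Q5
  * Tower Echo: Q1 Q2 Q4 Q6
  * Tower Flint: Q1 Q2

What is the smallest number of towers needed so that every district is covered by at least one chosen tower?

3

Bravo and Comet and Echo together: Bravo ∪ Comet ∪ Echo = {Q1, Q2, Q3, Q4, Q5, Q6, Q7, Q8} — every district is covered.
Only Comet contains Q3, so Comet is forced; the remaining 4 districts need at least 2 more towers (each remaining tower adds at most 3) — so at least 3 towers are needed, and 3 is optimal.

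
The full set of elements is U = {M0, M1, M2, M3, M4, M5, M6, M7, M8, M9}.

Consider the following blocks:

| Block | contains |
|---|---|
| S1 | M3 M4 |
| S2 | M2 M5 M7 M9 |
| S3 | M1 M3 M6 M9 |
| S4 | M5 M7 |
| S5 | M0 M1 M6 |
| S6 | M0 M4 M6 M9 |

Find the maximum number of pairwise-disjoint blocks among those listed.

S1, S2, S5 are pairwise disjoint (S1={M3,M4}; S2={M2,M5,M7,M9}; S5={M0,M1,M6}).
Every remaining block overlaps one of these, and no 4 of the listed blocks are pairwise disjoint, so 3 is the maximum.

3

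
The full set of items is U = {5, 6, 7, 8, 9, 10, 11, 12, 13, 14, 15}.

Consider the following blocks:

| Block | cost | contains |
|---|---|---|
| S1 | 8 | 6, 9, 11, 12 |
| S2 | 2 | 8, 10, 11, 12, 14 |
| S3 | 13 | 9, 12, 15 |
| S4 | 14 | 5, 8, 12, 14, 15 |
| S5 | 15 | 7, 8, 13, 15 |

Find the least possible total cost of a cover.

S1, S2, S4, S5 together cover every item (S1 ∪ S2 ∪ S4 ∪ S5 = {5, 6, 7, 8, 9, 10, 11, 12, 13, 14, 15}); total cost 8 + 2 + 14 + 15 = 39.
No covering selection has total cost below 39.

39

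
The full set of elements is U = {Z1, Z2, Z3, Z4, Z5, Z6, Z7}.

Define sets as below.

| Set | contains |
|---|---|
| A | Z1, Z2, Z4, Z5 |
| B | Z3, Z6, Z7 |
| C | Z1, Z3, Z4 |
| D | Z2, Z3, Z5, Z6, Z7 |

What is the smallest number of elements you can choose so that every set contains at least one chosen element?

2

H = {Z1, Z7} meets every set (each contains at least one member of H), and |H| = 2.
The sets A, B are pairwise disjoint, so any hitting set needs a separate element for each — at least 2. Hence 2 is optimal.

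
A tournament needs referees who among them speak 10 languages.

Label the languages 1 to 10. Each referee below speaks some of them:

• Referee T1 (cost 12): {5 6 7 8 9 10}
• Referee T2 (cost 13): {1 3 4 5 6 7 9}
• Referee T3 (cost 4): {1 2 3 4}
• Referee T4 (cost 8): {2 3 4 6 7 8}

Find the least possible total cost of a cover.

16

T1, T3 together cover every language (T1 ∪ T3 = {1, 2, 3, 4, 5, 6, 7, 8, 9, 10}); total cost 12 + 4 = 16.
No covering selection has total cost below 16.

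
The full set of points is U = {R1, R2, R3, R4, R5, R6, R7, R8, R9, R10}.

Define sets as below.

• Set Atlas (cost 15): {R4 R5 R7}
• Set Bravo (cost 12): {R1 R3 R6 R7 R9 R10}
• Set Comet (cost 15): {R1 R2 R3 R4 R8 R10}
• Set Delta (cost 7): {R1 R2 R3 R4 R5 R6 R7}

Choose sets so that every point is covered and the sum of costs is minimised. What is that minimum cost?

34

Bravo, Comet, Delta together cover every point (Bravo ∪ Comet ∪ Delta = {R1, R2, R3, R4, R5, R6, R7, R8, R9, R10}); total cost 12 + 15 + 7 = 34.
No covering selection has total cost below 34.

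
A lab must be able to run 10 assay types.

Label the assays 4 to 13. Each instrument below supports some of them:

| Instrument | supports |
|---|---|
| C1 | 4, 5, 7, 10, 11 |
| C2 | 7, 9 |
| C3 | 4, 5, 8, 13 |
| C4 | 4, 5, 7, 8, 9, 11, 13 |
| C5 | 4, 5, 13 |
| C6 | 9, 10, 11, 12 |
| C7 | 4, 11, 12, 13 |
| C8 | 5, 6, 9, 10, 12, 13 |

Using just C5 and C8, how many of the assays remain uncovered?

Union of C5, C8 = {4, 5, 6, 9, 10, 12, 13}.
Not covered: 7, 8, 11 — 3 assays.

3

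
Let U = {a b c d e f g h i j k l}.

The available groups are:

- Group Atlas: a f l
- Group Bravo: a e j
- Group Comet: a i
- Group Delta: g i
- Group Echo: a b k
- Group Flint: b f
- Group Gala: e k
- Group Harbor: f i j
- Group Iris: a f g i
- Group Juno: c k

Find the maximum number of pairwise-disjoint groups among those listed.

Bravo, Delta, Flint, Juno are pairwise disjoint (Bravo={a,e,j}; Delta={g,i}; Flint={b,f}; Juno={c,k}).
Every remaining group overlaps one of these, and no 5 of the listed groups are pairwise disjoint, so 4 is the maximum.

4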